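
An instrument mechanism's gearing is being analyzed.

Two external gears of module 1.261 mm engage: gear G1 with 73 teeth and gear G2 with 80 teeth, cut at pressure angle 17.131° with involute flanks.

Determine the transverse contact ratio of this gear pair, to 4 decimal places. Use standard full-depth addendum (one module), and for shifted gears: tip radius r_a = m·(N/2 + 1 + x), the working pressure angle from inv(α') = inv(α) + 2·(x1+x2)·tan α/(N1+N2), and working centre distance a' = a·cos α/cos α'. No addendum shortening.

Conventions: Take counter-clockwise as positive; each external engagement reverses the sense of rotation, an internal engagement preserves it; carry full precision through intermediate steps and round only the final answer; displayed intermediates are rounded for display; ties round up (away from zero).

recognized (one external pair, fixed centres): single-mesh tooth geometry, m = 1.261, N1 = 73, N2 = 80
base radii: r_b1 = 43.984478, r_b2 = 48.202168
tip radii: r_a1 = 47.287500, r_a2 = 51.701000
no profile shift: α' = α, a' = a
action lengths: √(r_a1²−r_b1²) = 17.362987, √(r_a2²−r_b2²) = 18.696106
base pitch p_b = π·m·cos α = 3.785789
CR = (17.362987 + 18.696106 − 96.466500·sin 17.13100°)/3.785789 = 2.019175
contact ratio ≈ 2.0192

2.0192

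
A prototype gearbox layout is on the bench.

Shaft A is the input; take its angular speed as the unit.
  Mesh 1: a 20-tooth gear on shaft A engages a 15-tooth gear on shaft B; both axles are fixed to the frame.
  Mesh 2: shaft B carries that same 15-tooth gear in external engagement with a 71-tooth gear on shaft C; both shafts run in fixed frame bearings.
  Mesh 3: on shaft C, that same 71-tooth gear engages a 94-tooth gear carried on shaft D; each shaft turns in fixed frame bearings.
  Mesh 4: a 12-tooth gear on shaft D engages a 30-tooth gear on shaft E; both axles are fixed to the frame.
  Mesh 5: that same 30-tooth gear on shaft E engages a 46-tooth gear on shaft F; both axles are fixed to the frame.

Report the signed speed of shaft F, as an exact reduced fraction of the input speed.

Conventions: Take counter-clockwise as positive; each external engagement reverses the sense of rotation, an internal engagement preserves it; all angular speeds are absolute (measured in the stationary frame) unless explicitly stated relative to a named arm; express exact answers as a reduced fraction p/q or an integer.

-60/1081

5-mesh fixed-axis compound train (all bearings frame-fixed)
mesh 1 [20T→15T]: |ω|/ω_in = 1×20/15 = 4/3, sense flips to −
mesh 2 [15T→71T]: |ω|/ω_in = (4/3)×15/71 = 20/71, sense flips to +
mesh 3 [71T→94T]: |ω|/ω_in = (20/71)×71/94 = 10/47, sense flips to −
mesh 4 [12T→30T]: |ω|/ω_in = (10/47)×12/30 = 4/47, sense flips to +
mesh 5 [30T→46T]: |ω|/ω_in = (4/47)×30/46 = 60/1081, sense flips to −
signed output speed (× input speed) = -60/1081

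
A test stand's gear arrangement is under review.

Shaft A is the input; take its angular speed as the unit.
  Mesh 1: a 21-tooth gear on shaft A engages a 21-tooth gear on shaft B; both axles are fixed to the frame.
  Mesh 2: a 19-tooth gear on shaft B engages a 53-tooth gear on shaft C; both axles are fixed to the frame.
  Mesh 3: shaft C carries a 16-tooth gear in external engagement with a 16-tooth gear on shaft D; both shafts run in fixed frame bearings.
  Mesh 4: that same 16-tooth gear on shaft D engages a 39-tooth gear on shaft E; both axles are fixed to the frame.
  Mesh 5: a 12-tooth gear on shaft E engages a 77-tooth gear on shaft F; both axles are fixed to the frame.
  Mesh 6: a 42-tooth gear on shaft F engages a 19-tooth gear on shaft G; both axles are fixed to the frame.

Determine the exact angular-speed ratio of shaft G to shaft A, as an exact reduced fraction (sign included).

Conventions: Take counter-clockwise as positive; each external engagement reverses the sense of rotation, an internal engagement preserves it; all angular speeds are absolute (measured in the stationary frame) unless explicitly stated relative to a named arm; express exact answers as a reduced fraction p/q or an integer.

class = fixed-axis compound train [6 meshes; 6 ratios multiply, 6 sense flips]
mesh 1 [21T→21T]: running ratio 1, sense −
mesh 2 [19T→53T]: running ratio 19/53, sense +
mesh 3 [16T→16T]: running ratio 19/53, sense −
mesh 4 [16T→39T]: running ratio 304/2067, sense +
mesh 5 [12T→77T]: running ratio 1216/53053, sense −
mesh 6 [42T→19T]: running ratio 384/7579, sense +
ω_out/ω_in = 384/7579

384/7579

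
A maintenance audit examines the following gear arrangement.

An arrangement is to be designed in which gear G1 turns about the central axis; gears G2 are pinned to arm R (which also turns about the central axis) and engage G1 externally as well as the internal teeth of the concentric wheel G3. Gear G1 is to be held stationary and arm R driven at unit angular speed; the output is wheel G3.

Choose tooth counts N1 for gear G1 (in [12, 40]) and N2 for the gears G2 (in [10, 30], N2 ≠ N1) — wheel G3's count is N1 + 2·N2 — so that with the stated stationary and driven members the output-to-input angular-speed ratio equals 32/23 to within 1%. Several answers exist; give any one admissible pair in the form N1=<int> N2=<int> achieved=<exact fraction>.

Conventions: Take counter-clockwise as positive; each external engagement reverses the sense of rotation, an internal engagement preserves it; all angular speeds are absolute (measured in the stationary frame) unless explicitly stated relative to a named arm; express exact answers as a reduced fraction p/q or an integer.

N1=18 N2=14 achieved=32/23

topology: planetary set — design target 32/23, arm = carrier (Willis)
Willis with ω_sun = 0: ω_ring/ω_arm = (N1+N3)/N3; set equal to 32/23  ⇒  N3/N1 = 1/(32/23 − 1) = 23/9
N3 = N1 + 2·N2  ⇒  N2/N1 = (N3/N1 − 1)/2 = (23/9 − 1)/2 = 7/9
smallest multiple with N1 ≥ 12 and N2 ≥ 10: k = 2  ⇒  N1 = 2·9 = 18, N2 = 2·7 = 14 (N1 ≤ 40, N2 ≤ 30, N2 ≠ N1 ✓), N3 = 18 + 2·14 = 46
check: (N1+N3)/N3 with N1 = 18, N3 = 46 gives 32/23; |achieved − target| = 0 ≤ 8/575 ✓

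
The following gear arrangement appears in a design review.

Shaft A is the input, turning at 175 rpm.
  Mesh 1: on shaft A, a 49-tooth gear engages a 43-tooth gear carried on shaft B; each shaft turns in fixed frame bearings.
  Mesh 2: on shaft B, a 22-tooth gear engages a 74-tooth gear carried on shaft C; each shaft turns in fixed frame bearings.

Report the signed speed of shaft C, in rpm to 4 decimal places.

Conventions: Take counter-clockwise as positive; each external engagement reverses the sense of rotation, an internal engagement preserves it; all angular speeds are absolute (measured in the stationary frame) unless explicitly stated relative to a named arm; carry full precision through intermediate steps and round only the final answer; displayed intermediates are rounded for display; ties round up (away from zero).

+59.2866 rpm

recognized (3 fixed axles, 2 meshes): fixed-axis compound train
mesh 1 [49T→43T]: ω = 175.0000×49/43 = 199.4186 rpm, sense flips to −
mesh 2 [22T→74T]: ω = 199.4186×22/74 = 59.2866 rpm, sense flips to +
signed output speed = +59.2866 rpm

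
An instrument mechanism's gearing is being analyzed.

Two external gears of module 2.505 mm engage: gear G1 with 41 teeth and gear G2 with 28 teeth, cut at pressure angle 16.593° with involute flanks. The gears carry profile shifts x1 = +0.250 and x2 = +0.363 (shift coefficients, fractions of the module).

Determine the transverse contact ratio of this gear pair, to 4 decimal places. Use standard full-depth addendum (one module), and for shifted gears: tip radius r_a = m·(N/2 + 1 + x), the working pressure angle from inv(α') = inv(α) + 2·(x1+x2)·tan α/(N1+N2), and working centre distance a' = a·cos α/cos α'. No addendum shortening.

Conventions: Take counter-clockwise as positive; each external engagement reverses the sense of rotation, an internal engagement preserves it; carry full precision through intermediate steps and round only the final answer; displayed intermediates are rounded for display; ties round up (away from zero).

single-mesh involute tooth geometry (41T engaging 28T at module 2.505)
base radii: r_b1 = 49.214052, r_b2 = 33.609596
tip radii: r_a1 = 54.483750, r_a2 = 38.484315
inv(α') = inv(16.593°) + 2·(+0.250+0.363)·tan α/(41+28) = 0.01367198  ⇒  α' = 19.45080°
a' = a·cos α / cos α' = 86.4225·cos 16.593°/cos 19.45080° = 87.836683
action lengths: √(r_a1²−r_b1²) = 23.376400, √(r_a2²−r_b2²) = 18.746667
base pitch p_b = π·m·cos α = 7.541976
CR = (23.376400 + 18.746667 − 87.836683·sin 19.45080°)/7.541976 = 1.706939
contact ratio ≈ 1.7069

1.7069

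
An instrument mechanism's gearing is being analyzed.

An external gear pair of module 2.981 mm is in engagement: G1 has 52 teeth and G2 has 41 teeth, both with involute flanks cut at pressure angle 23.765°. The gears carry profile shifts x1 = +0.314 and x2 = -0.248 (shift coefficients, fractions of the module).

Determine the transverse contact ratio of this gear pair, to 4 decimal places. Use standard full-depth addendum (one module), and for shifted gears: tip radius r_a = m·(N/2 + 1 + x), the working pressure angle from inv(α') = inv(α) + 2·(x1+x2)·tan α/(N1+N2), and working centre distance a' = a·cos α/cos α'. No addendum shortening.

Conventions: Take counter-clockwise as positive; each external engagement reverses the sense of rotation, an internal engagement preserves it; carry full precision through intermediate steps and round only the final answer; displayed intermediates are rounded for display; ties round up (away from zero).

1.5620

recognized (one external pair, fixed centres): single-mesh tooth geometry, m = 2.981, N1 = 52, N2 = 41
base radii: r_b1 = 70.933957, r_b2 = 55.928697
tip radii: r_a1 = 81.423034, r_a2 = 63.352212
inv(α') = inv(23.765°) + 2·(+0.314-0.248)·tan α/(52+41) = 0.02617053  ⇒  α' = 23.94810°
a' = a·cos α / cos α' = 138.6165·cos 23.765°/cos 23.94810° = 138.812534
action lengths: √(r_a1²−r_b1²) = 39.976046, √(r_a2²−r_b2²) = 29.757077
base pitch p_b = π·m·cos α = 8.570985
CR = (39.976046 + 29.757077 − 138.812534·sin 23.94810°)/8.570985 = 1.562000
contact ratio ≈ 1.5620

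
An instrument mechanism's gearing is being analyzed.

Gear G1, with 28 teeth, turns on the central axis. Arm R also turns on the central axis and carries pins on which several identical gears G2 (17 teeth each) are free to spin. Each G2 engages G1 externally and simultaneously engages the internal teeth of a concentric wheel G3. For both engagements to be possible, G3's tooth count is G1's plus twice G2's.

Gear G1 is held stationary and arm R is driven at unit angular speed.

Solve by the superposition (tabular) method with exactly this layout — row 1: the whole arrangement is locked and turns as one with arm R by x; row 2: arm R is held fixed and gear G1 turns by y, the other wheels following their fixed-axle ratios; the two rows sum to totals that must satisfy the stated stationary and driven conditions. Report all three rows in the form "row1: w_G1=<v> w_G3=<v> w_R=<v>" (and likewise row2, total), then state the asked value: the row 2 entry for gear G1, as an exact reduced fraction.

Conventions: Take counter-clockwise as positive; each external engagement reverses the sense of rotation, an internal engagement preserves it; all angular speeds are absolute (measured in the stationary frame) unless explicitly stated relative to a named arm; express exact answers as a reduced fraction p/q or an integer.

planetary set (28T centre, 17T on arm, 62T internal) — Willis relation
row 1 — lock + rotate with arm: ω_sun = ω_ring = ω_arm = x
row 2 (arm held, sun turns y): ω_ring = −(28/62)·y, ω_arm = 0
boundary: total ω_sun = x + y = 0 and total ω_arm = x = 1  ⇒  y = -1, x = 1
row 2 ring = −(28/62)·(-1) = 14/31
totals (row 1 + row 2): sun 1 + (-1) = 0, ring 1 + 14/31 = 45/31, arm 1 + 0 = 1
asked cell (row2, sun) = -1

row1: w_G1=1 w_G3=1 w_R=1
row2: w_G1=-1 w_G3=14/31 w_R=0
total: w_G1=0 w_G3=45/31 w_R=1
asked value: -1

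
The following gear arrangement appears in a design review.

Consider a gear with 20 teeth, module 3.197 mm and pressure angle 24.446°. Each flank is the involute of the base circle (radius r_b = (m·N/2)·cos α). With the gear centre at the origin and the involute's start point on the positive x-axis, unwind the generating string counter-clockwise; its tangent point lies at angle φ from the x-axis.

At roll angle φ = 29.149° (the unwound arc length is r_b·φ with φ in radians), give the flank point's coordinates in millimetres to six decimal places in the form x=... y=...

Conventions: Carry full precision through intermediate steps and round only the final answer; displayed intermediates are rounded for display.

single-mesh involute tooth geometry (20T wheel at module 3.197)
pitch radius r_p = m·N/2 = 3.197·20/2 = 31.970000
base radius r_b = r_p·cos α = 31.970000·cos 24.446° = 29.103944
roll angle φ = 29.149° = 0.50874602 rad
x = r_b·(cos φ + φ·sin φ) = 32.630098
y = r_b·(sin φ − φ·cos φ) = 1.244662

x=32.630098 y=1.244662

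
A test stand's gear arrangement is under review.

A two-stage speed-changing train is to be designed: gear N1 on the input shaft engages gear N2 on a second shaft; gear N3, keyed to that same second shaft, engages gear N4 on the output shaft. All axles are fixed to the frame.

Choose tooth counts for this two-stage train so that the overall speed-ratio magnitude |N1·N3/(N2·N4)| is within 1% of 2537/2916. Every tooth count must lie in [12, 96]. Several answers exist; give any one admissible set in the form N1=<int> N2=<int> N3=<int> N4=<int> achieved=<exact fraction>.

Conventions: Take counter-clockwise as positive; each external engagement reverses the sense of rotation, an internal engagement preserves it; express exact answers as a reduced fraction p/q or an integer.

design class (target 2537/2916): fixed-axis compound train
target = 2537/2916 in lowest terms: an exact hit needs N1·N3 = k·2537 and N2·N4 = k·2916 for one integer k, every count in [12, 96]; additionally prefer no 1:1 stage (N1 ≠ N2, N3 ≠ N4)
k = 1: N1·N3 = 2537 = 43·59, N2·N4 = 2916 = 36·81
achieved = 43·59/(36·81) = 2537/2916; |achieved − target| = 0 ≤ 2537/291600 ✓

N1=43 N2=36 N3=59 N4=81 achieved=2537/2916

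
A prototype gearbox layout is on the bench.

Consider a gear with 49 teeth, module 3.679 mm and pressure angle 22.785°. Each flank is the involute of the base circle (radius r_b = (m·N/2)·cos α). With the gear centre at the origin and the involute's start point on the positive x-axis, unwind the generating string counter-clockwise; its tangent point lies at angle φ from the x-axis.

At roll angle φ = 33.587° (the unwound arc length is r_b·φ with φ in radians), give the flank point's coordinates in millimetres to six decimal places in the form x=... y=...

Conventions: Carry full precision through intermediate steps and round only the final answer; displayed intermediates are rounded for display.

single-mesh involute tooth geometry (49T wheel at module 3.679)
pitch radius r_p = m·N/2 = 3.679·49/2 = 90.135500
base radius r_b = r_p·cos α = 90.135500·cos 22.785° = 83.101738
roll angle φ = 33.587° = 0.58620374 rad
x = r_b·(cos φ + φ·sin φ) = 96.176648
y = r_b·(sin φ − φ·cos φ) = 5.390595

x=96.176648 y=5.390595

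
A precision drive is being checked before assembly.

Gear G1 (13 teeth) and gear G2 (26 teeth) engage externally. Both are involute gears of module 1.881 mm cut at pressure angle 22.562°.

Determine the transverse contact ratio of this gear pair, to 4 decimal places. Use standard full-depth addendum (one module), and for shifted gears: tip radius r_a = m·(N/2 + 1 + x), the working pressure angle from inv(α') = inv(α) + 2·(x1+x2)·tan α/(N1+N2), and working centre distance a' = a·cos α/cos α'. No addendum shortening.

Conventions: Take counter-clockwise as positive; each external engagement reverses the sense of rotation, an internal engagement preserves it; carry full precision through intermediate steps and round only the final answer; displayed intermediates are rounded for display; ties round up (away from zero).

class = single-mesh tooth geometry [involute pair 13T × 26T, m = 1.881]
base radii: r_b1 = 11.290743, r_b2 = 22.581487
tip radii: r_a1 = 14.107500, r_a2 = 26.334000
no profile shift: α' = α, a' = a
action lengths: √(r_a1²−r_b1²) = 8.458172, √(r_a2²−r_b2²) = 13.548284
base pitch p_b = π·m·cos α = 5.457064
CR = (8.458172 + 13.548284 − 36.679500·sin 22.56200°)/5.457064 = 1.453741
contact ratio ≈ 1.4537

1.4537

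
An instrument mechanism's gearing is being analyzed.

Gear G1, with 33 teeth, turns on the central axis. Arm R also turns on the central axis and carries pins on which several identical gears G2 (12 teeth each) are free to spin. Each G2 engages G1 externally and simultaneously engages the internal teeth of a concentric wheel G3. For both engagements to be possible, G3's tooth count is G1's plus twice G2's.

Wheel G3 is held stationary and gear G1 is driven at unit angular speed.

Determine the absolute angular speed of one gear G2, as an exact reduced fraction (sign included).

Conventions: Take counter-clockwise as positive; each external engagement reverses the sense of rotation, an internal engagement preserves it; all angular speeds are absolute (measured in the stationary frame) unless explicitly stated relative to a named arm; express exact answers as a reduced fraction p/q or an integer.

recognized (axles ride arm R): planetary set, 33/12/57 teeth
ring teeth: 33 + 2·12 = 57
33(ω_sun−ω_arm) = −57(ω_ring−ω_arm),  ω_ring = 0, ω_sun = 1
33(1−ω_arm) = −57(0−ω_arm)  ⇒  90·ω_arm = 33  ⇒  ω_arm = 11/30
sun–planet mesh: 33·(1−11/30) = −12·(ω_p−ω_arm)  ⇒  ω_p−ω_arm = -209/120
ω_p = 11/30 − 209/120 = -11/8
exact speed ratio = -11/8

-11/8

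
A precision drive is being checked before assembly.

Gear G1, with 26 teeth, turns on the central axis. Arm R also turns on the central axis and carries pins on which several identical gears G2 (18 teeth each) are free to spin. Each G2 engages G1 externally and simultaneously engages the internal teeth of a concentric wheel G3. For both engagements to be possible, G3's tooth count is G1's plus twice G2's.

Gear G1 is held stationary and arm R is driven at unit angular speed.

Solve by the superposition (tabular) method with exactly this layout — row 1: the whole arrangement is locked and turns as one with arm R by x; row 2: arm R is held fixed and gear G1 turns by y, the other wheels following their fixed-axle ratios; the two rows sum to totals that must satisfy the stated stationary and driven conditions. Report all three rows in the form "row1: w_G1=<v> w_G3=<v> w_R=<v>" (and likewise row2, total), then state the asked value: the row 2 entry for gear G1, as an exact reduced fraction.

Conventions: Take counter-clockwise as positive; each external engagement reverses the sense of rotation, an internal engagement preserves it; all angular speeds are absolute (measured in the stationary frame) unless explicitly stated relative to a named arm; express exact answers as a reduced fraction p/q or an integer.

planetary set (26T centre, 18T on arm, 62T internal) — Willis relation
superposition row 1 [locked train]: every member turns x
superposition row 2 [arm held]: sun y, ring −(26/62)·y, arm 0
boundary: total ω_sun = x + y = 0 and total ω_arm = x = 1  ⇒  y = -1, x = 1
row 2 ring = −(26/62)·(-1) = 13/31
totals (row 1 + row 2): sun 1 + (-1) = 0, ring 1 + 13/31 = 44/31, arm 1 + 0 = 1
asked cell (row2, sun) = -1

row1: w_G1=1 w_G3=1 w_R=1
row2: w_G1=-1 w_G3=13/31 w_R=0
total: w_G1=0 w_G3=44/31 w_R=1
asked value: -1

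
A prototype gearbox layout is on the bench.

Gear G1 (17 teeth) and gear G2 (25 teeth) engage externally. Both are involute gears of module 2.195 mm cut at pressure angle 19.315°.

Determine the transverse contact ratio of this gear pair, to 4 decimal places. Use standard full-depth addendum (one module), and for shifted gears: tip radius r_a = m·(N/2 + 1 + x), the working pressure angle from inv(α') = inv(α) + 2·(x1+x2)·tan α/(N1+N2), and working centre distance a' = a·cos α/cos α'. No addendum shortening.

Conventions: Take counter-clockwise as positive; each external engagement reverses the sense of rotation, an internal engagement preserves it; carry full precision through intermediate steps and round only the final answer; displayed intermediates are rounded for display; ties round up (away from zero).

1.5881

topology: single-mesh involute geometry — m = 2.195, 17T/25T pair
base radii: r_b1 = 17.607351, r_b2 = 25.893164
tip radii: r_a1 = 20.852500, r_a2 = 29.632500
no profile shift: α' = α, a' = a
action lengths: √(r_a1²−r_b1²) = 11.171747, √(r_a2²−r_b2²) = 14.409342
base pitch p_b = π·m·cos α = 6.507662
CR = (11.171747 + 14.409342 − 46.095000·sin 19.31500°)/6.507662 = 1.588073
contact ratio ≈ 1.5881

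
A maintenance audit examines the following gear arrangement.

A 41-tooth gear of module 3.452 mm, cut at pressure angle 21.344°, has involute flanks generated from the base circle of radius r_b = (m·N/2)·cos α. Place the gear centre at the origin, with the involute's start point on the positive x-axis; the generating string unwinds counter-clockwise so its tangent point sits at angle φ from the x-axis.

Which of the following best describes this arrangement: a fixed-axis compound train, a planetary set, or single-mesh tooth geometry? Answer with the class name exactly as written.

recognized (one wheel, involute flank): single-mesh tooth geometry, m = 3.452, N = 41
classification: single-mesh tooth geometry

single-mesh tooth geometry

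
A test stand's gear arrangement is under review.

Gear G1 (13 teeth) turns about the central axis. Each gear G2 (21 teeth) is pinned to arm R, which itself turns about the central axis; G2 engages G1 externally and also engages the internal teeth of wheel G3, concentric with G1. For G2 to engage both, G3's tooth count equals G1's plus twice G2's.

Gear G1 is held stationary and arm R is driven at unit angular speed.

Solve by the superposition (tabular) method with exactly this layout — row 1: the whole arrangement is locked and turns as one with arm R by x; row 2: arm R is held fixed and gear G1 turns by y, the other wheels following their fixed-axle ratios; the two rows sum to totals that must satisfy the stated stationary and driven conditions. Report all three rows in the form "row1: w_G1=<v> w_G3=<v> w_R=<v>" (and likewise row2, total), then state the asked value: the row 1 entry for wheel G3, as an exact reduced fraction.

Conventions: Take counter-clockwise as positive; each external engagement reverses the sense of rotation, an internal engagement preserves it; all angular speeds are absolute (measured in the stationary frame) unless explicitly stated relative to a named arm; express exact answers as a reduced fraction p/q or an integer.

topology: planetary set — G1 13T / G2 21T / G3 55T, arm = carrier (Willis)
row 1: whole set turns with the arm by x
row 2: sun turns y, ring = −(13/55)·y, arm 0
boundary: total ω_sun = x + y = 0 and total ω_arm = x = 1  ⇒  y = -1, x = 1
row 2 ring = −(13/55)·(-1) = 13/55
totals (row 1 + row 2): sun 1 + (-1) = 0, ring 1 + 13/55 = 68/55, arm 1 + 0 = 1
asked cell (row1, ring) = 1

row1: w_G1=1 w_G3=1 w_R=1
row2: w_G1=-1 w_G3=13/55 w_R=0
total: w_G1=0 w_G3=68/55 w_R=1
asked value: 1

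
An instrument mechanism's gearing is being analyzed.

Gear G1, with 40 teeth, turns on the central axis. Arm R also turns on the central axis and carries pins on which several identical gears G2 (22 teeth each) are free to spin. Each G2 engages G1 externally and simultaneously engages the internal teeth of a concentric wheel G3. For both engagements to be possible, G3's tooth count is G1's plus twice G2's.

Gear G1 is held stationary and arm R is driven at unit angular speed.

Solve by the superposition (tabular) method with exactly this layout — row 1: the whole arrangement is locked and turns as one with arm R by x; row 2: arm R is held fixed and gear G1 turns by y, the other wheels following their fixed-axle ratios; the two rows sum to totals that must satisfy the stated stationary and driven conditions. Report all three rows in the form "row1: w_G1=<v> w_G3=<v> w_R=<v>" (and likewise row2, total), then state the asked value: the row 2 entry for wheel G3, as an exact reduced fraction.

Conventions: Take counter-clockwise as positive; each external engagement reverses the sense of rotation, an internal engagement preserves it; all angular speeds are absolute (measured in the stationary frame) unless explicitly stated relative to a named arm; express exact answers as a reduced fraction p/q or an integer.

class = planetary set [G3 = 40+2·22 = 84; Willis about the carrier]
row 1: whole set turns with the arm by x
superposition row 2 [arm held]: sun y, ring −(40/84)·y, arm 0
boundary: total ω_sun = x + y = 0 and total ω_arm = x = 1  ⇒  y = -1, x = 1
row 2 ring = −(40/84)·(-1) = 10/21
totals (row 1 + row 2): sun 1 + (-1) = 0, ring 1 + 10/21 = 31/21, arm 1 + 0 = 1
asked cell (row2, ring) = 10/21

row1: w_G1=1 w_G3=1 w_R=1
row2: w_G1=-1 w_G3=10/21 w_R=0
total: w_G1=0 w_G3=31/21 w_R=1
asked value: 10/21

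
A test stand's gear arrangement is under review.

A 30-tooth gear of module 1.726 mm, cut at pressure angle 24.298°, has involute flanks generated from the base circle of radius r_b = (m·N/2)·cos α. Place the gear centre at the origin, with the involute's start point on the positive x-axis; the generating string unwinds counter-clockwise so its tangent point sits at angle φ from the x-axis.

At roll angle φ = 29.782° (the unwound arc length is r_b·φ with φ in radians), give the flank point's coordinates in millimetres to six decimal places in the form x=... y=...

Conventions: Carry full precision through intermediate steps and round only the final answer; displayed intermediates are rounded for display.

x=26.572226 y=1.075084

topology: single-mesh involute geometry — m = 1.726, N = 30
pitch radius r_p = m·N/2 = 1.726·30/2 = 25.890000
base radius r_b = r_p·cos α = 25.890000·cos 24.298° = 23.596603
roll angle φ = 29.782° = 0.51979396 rad
x = r_b·(cos φ + φ·sin φ) = 26.572226
y = r_b·(sin φ − φ·cos φ) = 1.075084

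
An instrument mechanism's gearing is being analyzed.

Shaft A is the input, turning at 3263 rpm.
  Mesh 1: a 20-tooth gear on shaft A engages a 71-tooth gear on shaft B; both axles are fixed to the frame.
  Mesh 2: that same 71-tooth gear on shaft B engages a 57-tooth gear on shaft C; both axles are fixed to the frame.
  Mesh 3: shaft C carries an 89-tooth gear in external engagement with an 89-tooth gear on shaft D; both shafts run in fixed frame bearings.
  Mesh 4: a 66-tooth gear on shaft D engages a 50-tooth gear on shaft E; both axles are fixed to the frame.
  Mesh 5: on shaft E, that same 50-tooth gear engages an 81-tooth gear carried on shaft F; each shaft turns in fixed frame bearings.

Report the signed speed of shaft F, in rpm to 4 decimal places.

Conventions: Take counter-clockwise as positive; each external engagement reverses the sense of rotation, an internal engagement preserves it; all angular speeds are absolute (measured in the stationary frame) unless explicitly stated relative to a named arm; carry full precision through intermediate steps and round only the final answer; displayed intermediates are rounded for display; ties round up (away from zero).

-932.8915 rpm

recognized (6 fixed axles, 5 meshes): fixed-axis compound train
mesh 1 [20T→71T]: ω = 3263.0000×20/71 = 919.1549 rpm, sense flips to −
mesh 2 [71T→57T]: ω = 919.1549×71/57 = 1144.9123 rpm, sense flips to +
mesh 3 [89T→89T]: ω = 1144.9123×89/89 = 1144.9123 rpm, sense flips to −
mesh 4 [66T→50T]: ω = 1144.9123×66/50 = 1511.2842 rpm, sense flips to +
mesh 5 [50T→81T]: ω = 1511.2842×50/81 = 932.8915 rpm, sense flips to −
signed output speed = -932.8915 rpm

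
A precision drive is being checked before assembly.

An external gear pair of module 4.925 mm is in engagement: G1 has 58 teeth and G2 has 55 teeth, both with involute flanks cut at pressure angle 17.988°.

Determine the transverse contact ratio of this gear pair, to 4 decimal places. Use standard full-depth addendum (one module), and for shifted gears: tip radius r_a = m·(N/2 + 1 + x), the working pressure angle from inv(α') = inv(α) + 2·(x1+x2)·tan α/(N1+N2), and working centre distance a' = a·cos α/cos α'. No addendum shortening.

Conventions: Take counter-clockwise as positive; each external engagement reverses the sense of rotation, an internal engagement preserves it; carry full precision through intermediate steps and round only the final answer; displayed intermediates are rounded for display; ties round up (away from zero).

class = single-mesh tooth geometry [involute pair 58T × 55T, m = 4.925]
base radii: r_b1 = 135.843888, r_b2 = 128.817480
tip radii: r_a1 = 147.750000, r_a2 = 140.362500
no profile shift: α' = α, a' = a
action lengths: √(r_a1²−r_b1²) = 58.107665, √(r_a2²−r_b2²) = 55.746644
base pitch p_b = π·m·cos α = 14.716074
CR = (58.107665 + 55.746644 − 278.262500·sin 17.98800°)/14.716074 = 1.897374
contact ratio ≈ 1.8974

1.8974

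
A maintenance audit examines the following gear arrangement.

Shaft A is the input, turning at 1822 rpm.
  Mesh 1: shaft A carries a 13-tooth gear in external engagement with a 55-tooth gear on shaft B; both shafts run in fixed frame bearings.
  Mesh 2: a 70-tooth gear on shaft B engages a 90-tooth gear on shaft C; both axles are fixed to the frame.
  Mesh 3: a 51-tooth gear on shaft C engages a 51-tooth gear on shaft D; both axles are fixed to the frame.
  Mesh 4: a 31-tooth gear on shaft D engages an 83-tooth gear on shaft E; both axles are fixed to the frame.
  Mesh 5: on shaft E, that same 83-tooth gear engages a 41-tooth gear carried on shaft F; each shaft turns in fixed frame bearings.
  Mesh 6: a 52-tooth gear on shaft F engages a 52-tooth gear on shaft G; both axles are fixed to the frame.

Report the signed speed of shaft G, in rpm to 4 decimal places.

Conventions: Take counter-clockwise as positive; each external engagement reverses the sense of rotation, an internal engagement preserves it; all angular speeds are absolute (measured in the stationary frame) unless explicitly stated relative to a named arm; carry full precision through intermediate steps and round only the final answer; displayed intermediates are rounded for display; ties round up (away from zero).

6-mesh fixed-axis compound train (all bearings frame-fixed)
mesh 1 [13T→55T]: ω = 1822.0000×13/55 = 430.6545 rpm, sense flips to −
mesh 2 [70T→90T]: ω = 430.6545×70/90 = 334.9535 rpm, sense flips to +
mesh 3 [51T→51T]: ω = 334.9535×51/51 = 334.9535 rpm, sense flips to −
mesh 4 [31T→83T]: ω = 334.9535×31/83 = 125.1031 rpm, sense flips to +
mesh 5 [83T→41T]: ω = 125.1031×83/41 = 253.2576 rpm, sense flips to −
mesh 6 [52T→52T]: ω = 253.2576×52/52 = 253.2576 rpm, sense flips to +
signed output speed = +253.2576 rpm

+253.2576 rpm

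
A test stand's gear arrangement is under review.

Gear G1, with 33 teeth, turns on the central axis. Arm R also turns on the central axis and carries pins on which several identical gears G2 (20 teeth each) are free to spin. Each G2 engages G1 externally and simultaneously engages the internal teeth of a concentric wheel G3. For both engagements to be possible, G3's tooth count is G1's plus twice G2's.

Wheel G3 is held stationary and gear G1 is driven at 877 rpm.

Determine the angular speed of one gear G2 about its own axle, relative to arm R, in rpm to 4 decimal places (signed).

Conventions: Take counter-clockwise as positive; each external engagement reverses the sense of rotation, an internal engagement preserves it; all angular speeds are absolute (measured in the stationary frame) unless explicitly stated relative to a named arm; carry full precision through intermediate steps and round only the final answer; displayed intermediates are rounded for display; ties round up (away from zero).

topology: planetary set — G1 33T / G2 20T / G3 73T, arm = carrier (Willis)
normalise by the input: solve with ω_sun = 1, then scale by 877 rpm
ring teeth: 33 + 2·20 = 73
33(ω_sun−ω_arm) = −73(ω_ring−ω_arm),  ω_ring = 0, ω_sun = 1
33(1−ω_arm) = −73(0−ω_arm)  ⇒  106·ω_arm = 33  ⇒  ω_arm = 33/106
sun–planet mesh: 33·(1−33/106) = −20·(ω_p−ω_arm)  ⇒  ω_p−ω_arm = -2409/2120
scale: ω_p−ω_arm = -2409/2120 × 877 rpm = -996.5533 rpm

-996.5533 rpm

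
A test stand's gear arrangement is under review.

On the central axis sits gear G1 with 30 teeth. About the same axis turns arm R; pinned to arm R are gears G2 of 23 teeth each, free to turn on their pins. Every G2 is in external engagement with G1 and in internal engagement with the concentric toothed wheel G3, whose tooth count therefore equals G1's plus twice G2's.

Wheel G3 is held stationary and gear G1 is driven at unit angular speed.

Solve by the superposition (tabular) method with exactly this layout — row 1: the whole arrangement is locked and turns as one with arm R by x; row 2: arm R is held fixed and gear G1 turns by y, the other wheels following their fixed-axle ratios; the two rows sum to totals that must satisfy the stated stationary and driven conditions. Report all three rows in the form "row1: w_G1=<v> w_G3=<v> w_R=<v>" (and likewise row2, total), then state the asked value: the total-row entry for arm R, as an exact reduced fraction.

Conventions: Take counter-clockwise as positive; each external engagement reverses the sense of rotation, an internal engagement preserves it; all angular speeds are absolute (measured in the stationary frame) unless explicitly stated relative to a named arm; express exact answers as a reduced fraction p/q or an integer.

class = planetary set [G3 = 30+2·23 = 76; Willis about the carrier]
row 1 (train locked, turned with arm): all members turn x
superposition row 2 [arm held]: sun y, ring −(30/76)·y, arm 0
boundary: total ω_ring = x − (30/76)·y = 0 and total ω_sun = x + y = 1  ⇒  y = 38/53, x = 15/53
row 2 ring = −(30/76)·38/53 = -15/53
totals (row 1 + row 2): sun 15/53 + 38/53 = 1, ring 15/53 + (-15/53) = 0, arm 15/53 + 0 = 15/53
asked cell (total, arm) = 15/53

row1: w_G1=15/53 w_G3=15/53 w_R=15/53
row2: w_G1=38/53 w_G3=-15/53 w_R=0
total: w_G1=1 w_G3=0 w_R=15/53
asked value: 15/53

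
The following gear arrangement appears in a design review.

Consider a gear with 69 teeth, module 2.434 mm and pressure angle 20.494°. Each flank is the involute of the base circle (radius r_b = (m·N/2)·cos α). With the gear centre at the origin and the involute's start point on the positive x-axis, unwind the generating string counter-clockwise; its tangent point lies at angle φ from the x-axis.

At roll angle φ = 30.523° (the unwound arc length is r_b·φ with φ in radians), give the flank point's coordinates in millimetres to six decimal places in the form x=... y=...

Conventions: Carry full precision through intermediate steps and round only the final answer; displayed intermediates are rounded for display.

x=89.040269 y=3.852665

topology: single-mesh involute geometry — m = 2.434, N = 69
pitch radius r_p = m·N/2 = 2.434·69/2 = 83.973000
base radius r_b = r_p·cos α = 83.973000·cos 20.494° = 78.658253
roll angle φ = 30.523° = 0.53272685 rad
x = r_b·(cos φ + φ·sin φ) = 89.040269
y = r_b·(sin φ − φ·cos φ) = 3.852665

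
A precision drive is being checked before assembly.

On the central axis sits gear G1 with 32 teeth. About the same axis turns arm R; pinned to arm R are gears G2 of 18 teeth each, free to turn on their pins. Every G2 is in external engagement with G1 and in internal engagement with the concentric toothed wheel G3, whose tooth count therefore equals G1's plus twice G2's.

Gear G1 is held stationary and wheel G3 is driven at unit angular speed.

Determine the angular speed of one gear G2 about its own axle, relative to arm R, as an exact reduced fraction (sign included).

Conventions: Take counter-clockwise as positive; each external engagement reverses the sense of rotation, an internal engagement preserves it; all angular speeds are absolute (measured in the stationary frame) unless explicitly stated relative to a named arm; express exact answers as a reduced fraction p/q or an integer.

272/225

recognized (axles ride arm R): planetary set, 32/18/68 teeth
ring teeth: 32 + 2·18 = 68
32(ω_sun−ω_arm) = −68(ω_ring−ω_arm),  ω_sun = 0, ω_ring = 1
32(0−ω_arm) = −68(1−ω_arm)  ⇒  100·ω_arm = 68  ⇒  ω_arm = 17/25
sun–planet mesh: 32·(0−17/25) = −18·(ω_p−ω_arm)  ⇒  ω_p−ω_arm = 272/225
exact speed ratio = 272/225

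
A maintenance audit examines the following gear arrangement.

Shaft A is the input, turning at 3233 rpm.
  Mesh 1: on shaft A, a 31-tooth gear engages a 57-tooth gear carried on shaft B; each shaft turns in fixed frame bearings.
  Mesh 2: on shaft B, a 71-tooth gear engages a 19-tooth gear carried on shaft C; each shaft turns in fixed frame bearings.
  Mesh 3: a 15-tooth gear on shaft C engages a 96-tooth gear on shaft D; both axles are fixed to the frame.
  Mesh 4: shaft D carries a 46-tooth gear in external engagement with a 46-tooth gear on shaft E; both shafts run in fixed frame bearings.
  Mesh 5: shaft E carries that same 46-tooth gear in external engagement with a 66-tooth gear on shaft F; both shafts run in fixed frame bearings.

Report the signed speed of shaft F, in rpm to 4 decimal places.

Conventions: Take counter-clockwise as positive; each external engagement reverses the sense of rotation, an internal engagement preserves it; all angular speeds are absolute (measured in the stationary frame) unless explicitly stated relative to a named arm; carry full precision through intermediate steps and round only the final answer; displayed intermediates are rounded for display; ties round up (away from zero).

topology: fixed-axis compound train — 5 meshes, A→F
mesh 1 [31T→57T]: ω = 3233.0000×31/57 = 1758.2982 rpm, sense flips to −
mesh 2 [71T→19T]: ω = 1758.2982×71/19 = 6570.4829 rpm, sense flips to +
mesh 3 [15T→96T]: ω = 6570.4829×15/96 = 1026.6380 rpm, sense flips to −
mesh 4 [46T→46T]: ω = 1026.6380×46/46 = 1026.6380 rpm, sense flips to +
mesh 5 [46T→66T]: ω = 1026.6380×46/66 = 715.5355 rpm, sense flips to −
signed output speed = -715.5355 rpm

-715.5355 rpm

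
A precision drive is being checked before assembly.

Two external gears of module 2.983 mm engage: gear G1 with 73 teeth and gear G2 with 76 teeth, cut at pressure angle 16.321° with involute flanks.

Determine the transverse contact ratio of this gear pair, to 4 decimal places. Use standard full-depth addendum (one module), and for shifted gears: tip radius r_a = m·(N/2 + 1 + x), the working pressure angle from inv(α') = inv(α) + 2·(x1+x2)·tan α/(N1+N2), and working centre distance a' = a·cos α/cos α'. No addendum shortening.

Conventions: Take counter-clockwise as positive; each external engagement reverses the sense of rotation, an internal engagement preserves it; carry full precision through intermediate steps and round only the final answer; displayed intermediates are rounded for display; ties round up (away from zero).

topology: single-mesh involute geometry — m = 2.983, 73T/76T pair
base radii: r_b1 = 104.491913, r_b2 = 108.786101
tip radii: r_a1 = 111.862500, r_a2 = 116.337000
no profile shift: α' = α, a' = a
action lengths: √(r_a1²−r_b1²) = 39.933182, √(r_a2²−r_b2²) = 41.229623
base pitch p_b = π·m·cos α = 8.993727
CR = (39.933182 + 41.229623 − 222.233500·sin 16.32100°)/8.993727 = 2.080460
contact ratio ≈ 2.0805

2.0805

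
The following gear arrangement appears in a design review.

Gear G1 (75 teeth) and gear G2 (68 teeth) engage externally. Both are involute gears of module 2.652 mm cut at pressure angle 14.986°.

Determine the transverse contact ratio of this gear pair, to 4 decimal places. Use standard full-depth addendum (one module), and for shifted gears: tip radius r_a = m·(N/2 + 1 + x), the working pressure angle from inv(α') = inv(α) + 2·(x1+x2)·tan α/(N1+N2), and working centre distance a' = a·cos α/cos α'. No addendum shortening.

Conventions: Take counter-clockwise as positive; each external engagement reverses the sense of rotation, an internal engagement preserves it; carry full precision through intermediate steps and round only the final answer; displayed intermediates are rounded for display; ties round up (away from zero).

topology: single-mesh involute geometry — m = 2.652, 75T/68T pair
base radii: r_b1 = 96.067610, r_b2 = 87.101300
tip radii: r_a1 = 102.102000, r_a2 = 92.820000
no profile shift: α' = α, a' = a
action lengths: √(r_a1²−r_b1²) = 34.580814, √(r_a2²−r_b2²) = 32.076720
base pitch p_b = π·m·cos α = 8.048141
CR = (34.580814 + 32.076720 − 189.618000·sin 14.98600°)/8.048141 = 2.190014
contact ratio ≈ 2.1900

2.1900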